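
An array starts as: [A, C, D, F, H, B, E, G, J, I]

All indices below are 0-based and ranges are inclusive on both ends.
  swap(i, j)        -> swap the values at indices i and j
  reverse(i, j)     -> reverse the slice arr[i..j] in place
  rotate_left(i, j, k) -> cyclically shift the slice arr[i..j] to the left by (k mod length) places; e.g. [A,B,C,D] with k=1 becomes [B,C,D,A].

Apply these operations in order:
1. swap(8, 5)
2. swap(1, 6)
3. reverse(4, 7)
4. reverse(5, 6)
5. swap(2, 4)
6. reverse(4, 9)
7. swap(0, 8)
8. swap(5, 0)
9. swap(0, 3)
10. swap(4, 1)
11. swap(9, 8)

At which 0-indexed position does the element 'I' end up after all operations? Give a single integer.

Answer: 1

Derivation:
After 1 (swap(8, 5)): [A, C, D, F, H, J, E, G, B, I]
After 2 (swap(1, 6)): [A, E, D, F, H, J, C, G, B, I]
After 3 (reverse(4, 7)): [A, E, D, F, G, C, J, H, B, I]
After 4 (reverse(5, 6)): [A, E, D, F, G, J, C, H, B, I]
After 5 (swap(2, 4)): [A, E, G, F, D, J, C, H, B, I]
After 6 (reverse(4, 9)): [A, E, G, F, I, B, H, C, J, D]
After 7 (swap(0, 8)): [J, E, G, F, I, B, H, C, A, D]
After 8 (swap(5, 0)): [B, E, G, F, I, J, H, C, A, D]
After 9 (swap(0, 3)): [F, E, G, B, I, J, H, C, A, D]
After 10 (swap(4, 1)): [F, I, G, B, E, J, H, C, A, D]
After 11 (swap(9, 8)): [F, I, G, B, E, J, H, C, D, A]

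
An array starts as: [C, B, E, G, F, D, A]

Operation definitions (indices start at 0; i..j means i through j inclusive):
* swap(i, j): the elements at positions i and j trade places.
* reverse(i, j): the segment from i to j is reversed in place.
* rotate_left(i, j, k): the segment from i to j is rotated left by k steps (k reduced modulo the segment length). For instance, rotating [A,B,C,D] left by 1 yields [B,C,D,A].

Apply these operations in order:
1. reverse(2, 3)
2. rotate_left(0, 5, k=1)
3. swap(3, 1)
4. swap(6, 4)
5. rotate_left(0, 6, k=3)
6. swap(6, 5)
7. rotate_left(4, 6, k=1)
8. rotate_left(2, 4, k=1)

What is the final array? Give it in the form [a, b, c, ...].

Answer: [G, A, D, E, C, F, B]

Derivation:
After 1 (reverse(2, 3)): [C, B, G, E, F, D, A]
After 2 (rotate_left(0, 5, k=1)): [B, G, E, F, D, C, A]
After 3 (swap(3, 1)): [B, F, E, G, D, C, A]
After 4 (swap(6, 4)): [B, F, E, G, A, C, D]
After 5 (rotate_left(0, 6, k=3)): [G, A, C, D, B, F, E]
After 6 (swap(6, 5)): [G, A, C, D, B, E, F]
After 7 (rotate_left(4, 6, k=1)): [G, A, C, D, E, F, B]
After 8 (rotate_left(2, 4, k=1)): [G, A, D, E, C, F, B]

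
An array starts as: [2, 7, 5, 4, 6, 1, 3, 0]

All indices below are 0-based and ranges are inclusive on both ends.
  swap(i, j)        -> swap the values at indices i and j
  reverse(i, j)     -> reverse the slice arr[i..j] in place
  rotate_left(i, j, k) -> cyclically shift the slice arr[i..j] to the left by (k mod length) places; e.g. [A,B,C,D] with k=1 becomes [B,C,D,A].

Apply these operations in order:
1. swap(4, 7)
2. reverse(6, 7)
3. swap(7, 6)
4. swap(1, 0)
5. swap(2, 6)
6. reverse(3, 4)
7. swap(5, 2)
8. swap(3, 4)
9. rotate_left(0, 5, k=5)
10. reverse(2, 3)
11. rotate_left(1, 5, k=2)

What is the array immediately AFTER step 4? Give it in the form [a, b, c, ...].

After 1 (swap(4, 7)): [2, 7, 5, 4, 0, 1, 3, 6]
After 2 (reverse(6, 7)): [2, 7, 5, 4, 0, 1, 6, 3]
After 3 (swap(7, 6)): [2, 7, 5, 4, 0, 1, 3, 6]
After 4 (swap(1, 0)): [7, 2, 5, 4, 0, 1, 3, 6]

Answer: [7, 2, 5, 4, 0, 1, 3, 6]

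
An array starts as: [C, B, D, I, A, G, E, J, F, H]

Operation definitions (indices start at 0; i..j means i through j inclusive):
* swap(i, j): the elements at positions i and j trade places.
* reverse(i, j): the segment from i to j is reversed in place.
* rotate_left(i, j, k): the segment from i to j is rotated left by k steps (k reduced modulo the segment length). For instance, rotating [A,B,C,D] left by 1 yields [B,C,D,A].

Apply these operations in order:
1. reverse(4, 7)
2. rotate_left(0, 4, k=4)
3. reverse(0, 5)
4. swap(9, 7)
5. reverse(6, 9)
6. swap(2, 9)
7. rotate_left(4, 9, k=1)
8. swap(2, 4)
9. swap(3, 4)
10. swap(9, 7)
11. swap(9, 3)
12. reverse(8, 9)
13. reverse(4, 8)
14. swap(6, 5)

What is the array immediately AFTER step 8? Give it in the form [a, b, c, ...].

Answer: [E, I, J, B, G, A, F, H, D, C]

Derivation:
After 1 (reverse(4, 7)): [C, B, D, I, J, E, G, A, F, H]
After 2 (rotate_left(0, 4, k=4)): [J, C, B, D, I, E, G, A, F, H]
After 3 (reverse(0, 5)): [E, I, D, B, C, J, G, A, F, H]
After 4 (swap(9, 7)): [E, I, D, B, C, J, G, H, F, A]
After 5 (reverse(6, 9)): [E, I, D, B, C, J, A, F, H, G]
After 6 (swap(2, 9)): [E, I, G, B, C, J, A, F, H, D]
After 7 (rotate_left(4, 9, k=1)): [E, I, G, B, J, A, F, H, D, C]
After 8 (swap(2, 4)): [E, I, J, B, G, A, F, H, D, C]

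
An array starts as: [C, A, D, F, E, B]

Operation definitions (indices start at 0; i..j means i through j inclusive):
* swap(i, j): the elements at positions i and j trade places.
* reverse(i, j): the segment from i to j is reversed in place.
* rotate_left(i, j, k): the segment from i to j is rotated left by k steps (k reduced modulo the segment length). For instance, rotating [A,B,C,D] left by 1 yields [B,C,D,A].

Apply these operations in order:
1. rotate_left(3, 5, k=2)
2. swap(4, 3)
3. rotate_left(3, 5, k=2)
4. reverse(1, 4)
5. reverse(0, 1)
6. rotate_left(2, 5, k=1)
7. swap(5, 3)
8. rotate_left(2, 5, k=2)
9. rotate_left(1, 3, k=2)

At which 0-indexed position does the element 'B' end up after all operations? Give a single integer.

After 1 (rotate_left(3, 5, k=2)): [C, A, D, B, F, E]
After 2 (swap(4, 3)): [C, A, D, F, B, E]
After 3 (rotate_left(3, 5, k=2)): [C, A, D, E, F, B]
After 4 (reverse(1, 4)): [C, F, E, D, A, B]
After 5 (reverse(0, 1)): [F, C, E, D, A, B]
After 6 (rotate_left(2, 5, k=1)): [F, C, D, A, B, E]
After 7 (swap(5, 3)): [F, C, D, E, B, A]
After 8 (rotate_left(2, 5, k=2)): [F, C, B, A, D, E]
After 9 (rotate_left(1, 3, k=2)): [F, A, C, B, D, E]

Answer: 3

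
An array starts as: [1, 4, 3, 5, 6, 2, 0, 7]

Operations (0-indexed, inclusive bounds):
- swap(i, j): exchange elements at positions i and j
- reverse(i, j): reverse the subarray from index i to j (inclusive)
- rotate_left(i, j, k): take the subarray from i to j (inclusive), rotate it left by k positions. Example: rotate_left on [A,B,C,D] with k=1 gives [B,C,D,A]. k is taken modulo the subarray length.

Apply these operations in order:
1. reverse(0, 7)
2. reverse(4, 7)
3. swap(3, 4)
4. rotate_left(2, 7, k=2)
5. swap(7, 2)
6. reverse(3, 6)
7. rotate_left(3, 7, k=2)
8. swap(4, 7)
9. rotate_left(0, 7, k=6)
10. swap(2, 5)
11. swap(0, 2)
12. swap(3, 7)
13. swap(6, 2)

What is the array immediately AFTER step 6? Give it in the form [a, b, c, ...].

After 1 (reverse(0, 7)): [7, 0, 2, 6, 5, 3, 4, 1]
After 2 (reverse(4, 7)): [7, 0, 2, 6, 1, 4, 3, 5]
After 3 (swap(3, 4)): [7, 0, 2, 1, 6, 4, 3, 5]
After 4 (rotate_left(2, 7, k=2)): [7, 0, 6, 4, 3, 5, 2, 1]
After 5 (swap(7, 2)): [7, 0, 1, 4, 3, 5, 2, 6]
After 6 (reverse(3, 6)): [7, 0, 1, 2, 5, 3, 4, 6]

Answer: [7, 0, 1, 2, 5, 3, 4, 6]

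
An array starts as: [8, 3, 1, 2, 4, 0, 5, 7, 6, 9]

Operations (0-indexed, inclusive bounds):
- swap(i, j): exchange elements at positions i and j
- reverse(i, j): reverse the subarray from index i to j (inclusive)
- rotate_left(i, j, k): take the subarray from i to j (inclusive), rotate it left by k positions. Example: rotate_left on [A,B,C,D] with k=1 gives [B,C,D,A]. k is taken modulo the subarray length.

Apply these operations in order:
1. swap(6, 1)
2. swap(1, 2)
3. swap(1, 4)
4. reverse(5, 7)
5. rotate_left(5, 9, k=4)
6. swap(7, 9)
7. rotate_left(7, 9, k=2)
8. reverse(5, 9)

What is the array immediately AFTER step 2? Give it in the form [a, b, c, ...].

After 1 (swap(6, 1)): [8, 5, 1, 2, 4, 0, 3, 7, 6, 9]
After 2 (swap(1, 2)): [8, 1, 5, 2, 4, 0, 3, 7, 6, 9]

Answer: [8, 1, 5, 2, 4, 0, 3, 7, 6, 9]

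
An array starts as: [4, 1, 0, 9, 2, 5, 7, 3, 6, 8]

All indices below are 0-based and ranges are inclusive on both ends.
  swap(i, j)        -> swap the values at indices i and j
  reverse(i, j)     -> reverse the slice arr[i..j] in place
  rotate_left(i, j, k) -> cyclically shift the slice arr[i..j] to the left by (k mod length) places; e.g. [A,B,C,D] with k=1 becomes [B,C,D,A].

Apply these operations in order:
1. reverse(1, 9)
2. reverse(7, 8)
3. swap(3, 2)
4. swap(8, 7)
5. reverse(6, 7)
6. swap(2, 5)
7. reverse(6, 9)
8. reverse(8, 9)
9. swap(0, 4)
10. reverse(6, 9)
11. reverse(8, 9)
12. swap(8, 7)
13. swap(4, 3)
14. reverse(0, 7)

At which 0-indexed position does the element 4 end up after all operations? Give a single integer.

Answer: 4

Derivation:
After 1 (reverse(1, 9)): [4, 8, 6, 3, 7, 5, 2, 9, 0, 1]
After 2 (reverse(7, 8)): [4, 8, 6, 3, 7, 5, 2, 0, 9, 1]
After 3 (swap(3, 2)): [4, 8, 3, 6, 7, 5, 2, 0, 9, 1]
After 4 (swap(8, 7)): [4, 8, 3, 6, 7, 5, 2, 9, 0, 1]
After 5 (reverse(6, 7)): [4, 8, 3, 6, 7, 5, 9, 2, 0, 1]
After 6 (swap(2, 5)): [4, 8, 5, 6, 7, 3, 9, 2, 0, 1]
After 7 (reverse(6, 9)): [4, 8, 5, 6, 7, 3, 1, 0, 2, 9]
After 8 (reverse(8, 9)): [4, 8, 5, 6, 7, 3, 1, 0, 9, 2]
After 9 (swap(0, 4)): [7, 8, 5, 6, 4, 3, 1, 0, 9, 2]
After 10 (reverse(6, 9)): [7, 8, 5, 6, 4, 3, 2, 9, 0, 1]
After 11 (reverse(8, 9)): [7, 8, 5, 6, 4, 3, 2, 9, 1, 0]
After 12 (swap(8, 7)): [7, 8, 5, 6, 4, 3, 2, 1, 9, 0]
After 13 (swap(4, 3)): [7, 8, 5, 4, 6, 3, 2, 1, 9, 0]
After 14 (reverse(0, 7)): [1, 2, 3, 6, 4, 5, 8, 7, 9, 0]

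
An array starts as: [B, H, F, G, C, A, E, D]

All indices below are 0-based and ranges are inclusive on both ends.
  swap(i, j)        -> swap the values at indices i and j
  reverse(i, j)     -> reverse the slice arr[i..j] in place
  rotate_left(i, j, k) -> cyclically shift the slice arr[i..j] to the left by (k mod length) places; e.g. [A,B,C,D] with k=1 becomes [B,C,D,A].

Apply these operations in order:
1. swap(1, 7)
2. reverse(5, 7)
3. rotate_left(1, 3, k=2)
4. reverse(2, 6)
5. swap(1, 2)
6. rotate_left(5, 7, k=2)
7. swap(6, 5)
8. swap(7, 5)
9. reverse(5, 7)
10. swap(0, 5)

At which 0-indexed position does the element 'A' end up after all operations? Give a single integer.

After 1 (swap(1, 7)): [B, D, F, G, C, A, E, H]
After 2 (reverse(5, 7)): [B, D, F, G, C, H, E, A]
After 3 (rotate_left(1, 3, k=2)): [B, G, D, F, C, H, E, A]
After 4 (reverse(2, 6)): [B, G, E, H, C, F, D, A]
After 5 (swap(1, 2)): [B, E, G, H, C, F, D, A]
After 6 (rotate_left(5, 7, k=2)): [B, E, G, H, C, A, F, D]
After 7 (swap(6, 5)): [B, E, G, H, C, F, A, D]
After 8 (swap(7, 5)): [B, E, G, H, C, D, A, F]
After 9 (reverse(5, 7)): [B, E, G, H, C, F, A, D]
After 10 (swap(0, 5)): [F, E, G, H, C, B, A, D]

Answer: 6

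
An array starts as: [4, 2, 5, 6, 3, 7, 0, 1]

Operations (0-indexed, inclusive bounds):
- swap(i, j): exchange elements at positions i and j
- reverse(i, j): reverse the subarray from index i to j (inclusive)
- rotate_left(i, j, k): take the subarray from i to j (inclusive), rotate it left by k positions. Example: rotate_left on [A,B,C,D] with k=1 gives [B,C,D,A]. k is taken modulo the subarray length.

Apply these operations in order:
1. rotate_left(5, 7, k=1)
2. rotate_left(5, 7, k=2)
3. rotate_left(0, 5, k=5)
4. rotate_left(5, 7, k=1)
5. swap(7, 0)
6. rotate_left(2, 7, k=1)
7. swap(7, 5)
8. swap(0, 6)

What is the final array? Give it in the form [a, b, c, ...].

Answer: [7, 4, 5, 6, 0, 2, 3, 1]

Derivation:
After 1 (rotate_left(5, 7, k=1)): [4, 2, 5, 6, 3, 0, 1, 7]
After 2 (rotate_left(5, 7, k=2)): [4, 2, 5, 6, 3, 7, 0, 1]
After 3 (rotate_left(0, 5, k=5)): [7, 4, 2, 5, 6, 3, 0, 1]
After 4 (rotate_left(5, 7, k=1)): [7, 4, 2, 5, 6, 0, 1, 3]
After 5 (swap(7, 0)): [3, 4, 2, 5, 6, 0, 1, 7]
After 6 (rotate_left(2, 7, k=1)): [3, 4, 5, 6, 0, 1, 7, 2]
After 7 (swap(7, 5)): [3, 4, 5, 6, 0, 2, 7, 1]
After 8 (swap(0, 6)): [7, 4, 5, 6, 0, 2, 3, 1]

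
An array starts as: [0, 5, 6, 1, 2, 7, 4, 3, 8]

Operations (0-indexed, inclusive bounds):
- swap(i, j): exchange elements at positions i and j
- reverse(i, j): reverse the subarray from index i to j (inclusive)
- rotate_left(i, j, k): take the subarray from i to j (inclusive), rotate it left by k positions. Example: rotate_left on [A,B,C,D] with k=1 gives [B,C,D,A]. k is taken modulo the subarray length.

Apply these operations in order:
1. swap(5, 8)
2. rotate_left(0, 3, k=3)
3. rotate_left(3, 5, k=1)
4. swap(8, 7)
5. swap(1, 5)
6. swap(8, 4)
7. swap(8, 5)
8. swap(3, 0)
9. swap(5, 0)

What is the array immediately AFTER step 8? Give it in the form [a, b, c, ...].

After 1 (swap(5, 8)): [0, 5, 6, 1, 2, 8, 4, 3, 7]
After 2 (rotate_left(0, 3, k=3)): [1, 0, 5, 6, 2, 8, 4, 3, 7]
After 3 (rotate_left(3, 5, k=1)): [1, 0, 5, 2, 8, 6, 4, 3, 7]
After 4 (swap(8, 7)): [1, 0, 5, 2, 8, 6, 4, 7, 3]
After 5 (swap(1, 5)): [1, 6, 5, 2, 8, 0, 4, 7, 3]
After 6 (swap(8, 4)): [1, 6, 5, 2, 3, 0, 4, 7, 8]
After 7 (swap(8, 5)): [1, 6, 5, 2, 3, 8, 4, 7, 0]
After 8 (swap(3, 0)): [2, 6, 5, 1, 3, 8, 4, 7, 0]

Answer: [2, 6, 5, 1, 3, 8, 4, 7, 0]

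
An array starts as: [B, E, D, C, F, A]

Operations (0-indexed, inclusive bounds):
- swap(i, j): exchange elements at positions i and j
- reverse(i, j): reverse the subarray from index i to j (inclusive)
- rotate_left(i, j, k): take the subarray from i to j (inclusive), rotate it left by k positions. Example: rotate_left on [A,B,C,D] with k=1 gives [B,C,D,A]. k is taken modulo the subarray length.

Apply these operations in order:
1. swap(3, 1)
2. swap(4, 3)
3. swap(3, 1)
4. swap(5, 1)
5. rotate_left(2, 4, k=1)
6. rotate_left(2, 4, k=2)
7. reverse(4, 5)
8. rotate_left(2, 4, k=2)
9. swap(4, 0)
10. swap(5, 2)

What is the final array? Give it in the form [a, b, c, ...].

After 1 (swap(3, 1)): [B, C, D, E, F, A]
After 2 (swap(4, 3)): [B, C, D, F, E, A]
After 3 (swap(3, 1)): [B, F, D, C, E, A]
After 4 (swap(5, 1)): [B, A, D, C, E, F]
After 5 (rotate_left(2, 4, k=1)): [B, A, C, E, D, F]
After 6 (rotate_left(2, 4, k=2)): [B, A, D, C, E, F]
After 7 (reverse(4, 5)): [B, A, D, C, F, E]
After 8 (rotate_left(2, 4, k=2)): [B, A, F, D, C, E]
After 9 (swap(4, 0)): [C, A, F, D, B, E]
After 10 (swap(5, 2)): [C, A, E, D, B, F]

Answer: [C, A, E, D, B, F]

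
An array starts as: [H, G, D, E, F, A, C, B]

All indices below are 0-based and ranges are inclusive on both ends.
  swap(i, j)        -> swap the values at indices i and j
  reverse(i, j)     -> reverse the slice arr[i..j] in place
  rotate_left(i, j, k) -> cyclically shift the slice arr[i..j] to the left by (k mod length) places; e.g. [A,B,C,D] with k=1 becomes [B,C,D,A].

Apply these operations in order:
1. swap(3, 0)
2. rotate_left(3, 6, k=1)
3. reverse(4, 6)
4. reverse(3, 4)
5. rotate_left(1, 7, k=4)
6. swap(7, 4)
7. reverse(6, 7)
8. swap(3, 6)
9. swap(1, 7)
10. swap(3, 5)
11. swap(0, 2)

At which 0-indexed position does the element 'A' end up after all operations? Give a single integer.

After 1 (swap(3, 0)): [E, G, D, H, F, A, C, B]
After 2 (rotate_left(3, 6, k=1)): [E, G, D, F, A, C, H, B]
After 3 (reverse(4, 6)): [E, G, D, F, H, C, A, B]
After 4 (reverse(3, 4)): [E, G, D, H, F, C, A, B]
After 5 (rotate_left(1, 7, k=4)): [E, C, A, B, G, D, H, F]
After 6 (swap(7, 4)): [E, C, A, B, F, D, H, G]
After 7 (reverse(6, 7)): [E, C, A, B, F, D, G, H]
After 8 (swap(3, 6)): [E, C, A, G, F, D, B, H]
After 9 (swap(1, 7)): [E, H, A, G, F, D, B, C]
After 10 (swap(3, 5)): [E, H, A, D, F, G, B, C]
After 11 (swap(0, 2)): [A, H, E, D, F, G, B, C]

Answer: 0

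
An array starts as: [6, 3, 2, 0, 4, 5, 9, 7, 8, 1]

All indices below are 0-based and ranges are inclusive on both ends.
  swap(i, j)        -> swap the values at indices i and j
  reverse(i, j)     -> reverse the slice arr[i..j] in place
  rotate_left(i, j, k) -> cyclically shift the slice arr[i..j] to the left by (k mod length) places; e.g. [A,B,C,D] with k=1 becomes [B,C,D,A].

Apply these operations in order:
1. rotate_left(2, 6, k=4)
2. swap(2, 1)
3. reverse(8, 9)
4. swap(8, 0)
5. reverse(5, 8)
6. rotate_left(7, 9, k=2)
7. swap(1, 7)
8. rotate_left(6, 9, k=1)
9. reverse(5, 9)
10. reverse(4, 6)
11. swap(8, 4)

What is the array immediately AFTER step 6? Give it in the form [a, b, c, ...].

After 1 (rotate_left(2, 6, k=4)): [6, 3, 9, 2, 0, 4, 5, 7, 8, 1]
After 2 (swap(2, 1)): [6, 9, 3, 2, 0, 4, 5, 7, 8, 1]
After 3 (reverse(8, 9)): [6, 9, 3, 2, 0, 4, 5, 7, 1, 8]
After 4 (swap(8, 0)): [1, 9, 3, 2, 0, 4, 5, 7, 6, 8]
After 5 (reverse(5, 8)): [1, 9, 3, 2, 0, 6, 7, 5, 4, 8]
After 6 (rotate_left(7, 9, k=2)): [1, 9, 3, 2, 0, 6, 7, 8, 5, 4]

Answer: [1, 9, 3, 2, 0, 6, 7, 8, 5, 4]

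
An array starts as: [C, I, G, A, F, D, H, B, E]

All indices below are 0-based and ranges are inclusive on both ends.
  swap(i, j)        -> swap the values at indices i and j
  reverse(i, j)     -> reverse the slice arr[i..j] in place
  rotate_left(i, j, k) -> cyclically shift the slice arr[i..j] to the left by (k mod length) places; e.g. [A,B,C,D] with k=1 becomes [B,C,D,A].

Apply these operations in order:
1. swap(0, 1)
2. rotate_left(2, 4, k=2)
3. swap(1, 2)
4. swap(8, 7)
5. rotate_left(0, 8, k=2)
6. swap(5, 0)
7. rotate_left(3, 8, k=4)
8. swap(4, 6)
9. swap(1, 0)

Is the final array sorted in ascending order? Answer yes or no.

Answer: no

Derivation:
After 1 (swap(0, 1)): [I, C, G, A, F, D, H, B, E]
After 2 (rotate_left(2, 4, k=2)): [I, C, F, G, A, D, H, B, E]
After 3 (swap(1, 2)): [I, F, C, G, A, D, H, B, E]
After 4 (swap(8, 7)): [I, F, C, G, A, D, H, E, B]
After 5 (rotate_left(0, 8, k=2)): [C, G, A, D, H, E, B, I, F]
After 6 (swap(5, 0)): [E, G, A, D, H, C, B, I, F]
After 7 (rotate_left(3, 8, k=4)): [E, G, A, I, F, D, H, C, B]
After 8 (swap(4, 6)): [E, G, A, I, H, D, F, C, B]
After 9 (swap(1, 0)): [G, E, A, I, H, D, F, C, B]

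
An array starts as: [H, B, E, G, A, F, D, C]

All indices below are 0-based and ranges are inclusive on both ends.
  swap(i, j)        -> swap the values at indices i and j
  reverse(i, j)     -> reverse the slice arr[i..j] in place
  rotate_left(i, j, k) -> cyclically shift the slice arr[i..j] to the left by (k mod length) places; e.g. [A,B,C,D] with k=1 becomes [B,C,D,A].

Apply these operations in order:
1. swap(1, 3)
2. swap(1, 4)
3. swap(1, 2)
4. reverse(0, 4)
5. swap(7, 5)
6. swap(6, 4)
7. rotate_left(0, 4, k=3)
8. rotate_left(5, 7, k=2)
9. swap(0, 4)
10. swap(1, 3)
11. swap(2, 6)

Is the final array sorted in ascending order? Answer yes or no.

Answer: yes

Derivation:
After 1 (swap(1, 3)): [H, G, E, B, A, F, D, C]
After 2 (swap(1, 4)): [H, A, E, B, G, F, D, C]
After 3 (swap(1, 2)): [H, E, A, B, G, F, D, C]
After 4 (reverse(0, 4)): [G, B, A, E, H, F, D, C]
After 5 (swap(7, 5)): [G, B, A, E, H, C, D, F]
After 6 (swap(6, 4)): [G, B, A, E, D, C, H, F]
After 7 (rotate_left(0, 4, k=3)): [E, D, G, B, A, C, H, F]
After 8 (rotate_left(5, 7, k=2)): [E, D, G, B, A, F, C, H]
After 9 (swap(0, 4)): [A, D, G, B, E, F, C, H]
After 10 (swap(1, 3)): [A, B, G, D, E, F, C, H]
After 11 (swap(2, 6)): [A, B, C, D, E, F, G, H]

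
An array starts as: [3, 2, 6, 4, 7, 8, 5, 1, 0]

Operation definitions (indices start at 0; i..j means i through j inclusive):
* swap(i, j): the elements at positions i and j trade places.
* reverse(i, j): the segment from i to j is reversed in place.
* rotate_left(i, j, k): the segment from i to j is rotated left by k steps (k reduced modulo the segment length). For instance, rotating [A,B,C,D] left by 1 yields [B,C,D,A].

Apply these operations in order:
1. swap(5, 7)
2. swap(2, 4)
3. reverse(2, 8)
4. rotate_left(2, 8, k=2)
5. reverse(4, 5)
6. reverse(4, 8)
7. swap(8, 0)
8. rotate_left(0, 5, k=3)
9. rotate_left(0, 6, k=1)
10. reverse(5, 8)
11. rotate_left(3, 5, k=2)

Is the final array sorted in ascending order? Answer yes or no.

Answer: no

Derivation:
After 1 (swap(5, 7)): [3, 2, 6, 4, 7, 1, 5, 8, 0]
After 2 (swap(2, 4)): [3, 2, 7, 4, 6, 1, 5, 8, 0]
After 3 (reverse(2, 8)): [3, 2, 0, 8, 5, 1, 6, 4, 7]
After 4 (rotate_left(2, 8, k=2)): [3, 2, 5, 1, 6, 4, 7, 0, 8]
After 5 (reverse(4, 5)): [3, 2, 5, 1, 4, 6, 7, 0, 8]
After 6 (reverse(4, 8)): [3, 2, 5, 1, 8, 0, 7, 6, 4]
After 7 (swap(8, 0)): [4, 2, 5, 1, 8, 0, 7, 6, 3]
After 8 (rotate_left(0, 5, k=3)): [1, 8, 0, 4, 2, 5, 7, 6, 3]
After 9 (rotate_left(0, 6, k=1)): [8, 0, 4, 2, 5, 7, 1, 6, 3]
After 10 (reverse(5, 8)): [8, 0, 4, 2, 5, 3, 6, 1, 7]
After 11 (rotate_left(3, 5, k=2)): [8, 0, 4, 3, 2, 5, 6, 1, 7]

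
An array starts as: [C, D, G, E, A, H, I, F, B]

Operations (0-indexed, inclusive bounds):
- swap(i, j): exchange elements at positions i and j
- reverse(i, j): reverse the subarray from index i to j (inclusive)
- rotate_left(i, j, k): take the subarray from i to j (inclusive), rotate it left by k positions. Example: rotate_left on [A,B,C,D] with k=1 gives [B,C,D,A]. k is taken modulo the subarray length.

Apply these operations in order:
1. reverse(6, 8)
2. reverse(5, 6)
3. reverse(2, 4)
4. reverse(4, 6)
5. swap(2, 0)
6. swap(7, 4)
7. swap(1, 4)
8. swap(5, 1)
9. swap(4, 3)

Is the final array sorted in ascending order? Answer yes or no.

Answer: yes

Derivation:
After 1 (reverse(6, 8)): [C, D, G, E, A, H, B, F, I]
After 2 (reverse(5, 6)): [C, D, G, E, A, B, H, F, I]
After 3 (reverse(2, 4)): [C, D, A, E, G, B, H, F, I]
After 4 (reverse(4, 6)): [C, D, A, E, H, B, G, F, I]
After 5 (swap(2, 0)): [A, D, C, E, H, B, G, F, I]
After 6 (swap(7, 4)): [A, D, C, E, F, B, G, H, I]
After 7 (swap(1, 4)): [A, F, C, E, D, B, G, H, I]
After 8 (swap(5, 1)): [A, B, C, E, D, F, G, H, I]
After 9 (swap(4, 3)): [A, B, C, D, E, F, G, H, I]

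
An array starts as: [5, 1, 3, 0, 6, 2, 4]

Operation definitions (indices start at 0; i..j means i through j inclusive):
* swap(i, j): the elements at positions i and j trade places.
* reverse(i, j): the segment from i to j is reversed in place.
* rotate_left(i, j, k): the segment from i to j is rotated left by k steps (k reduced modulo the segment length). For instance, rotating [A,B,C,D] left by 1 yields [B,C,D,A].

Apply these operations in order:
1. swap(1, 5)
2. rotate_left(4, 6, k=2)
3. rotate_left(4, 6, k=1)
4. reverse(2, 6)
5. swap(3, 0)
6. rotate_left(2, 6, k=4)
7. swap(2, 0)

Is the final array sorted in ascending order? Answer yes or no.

Answer: no

Derivation:
After 1 (swap(1, 5)): [5, 2, 3, 0, 6, 1, 4]
After 2 (rotate_left(4, 6, k=2)): [5, 2, 3, 0, 4, 6, 1]
After 3 (rotate_left(4, 6, k=1)): [5, 2, 3, 0, 6, 1, 4]
After 4 (reverse(2, 6)): [5, 2, 4, 1, 6, 0, 3]
After 5 (swap(3, 0)): [1, 2, 4, 5, 6, 0, 3]
After 6 (rotate_left(2, 6, k=4)): [1, 2, 3, 4, 5, 6, 0]
After 7 (swap(2, 0)): [3, 2, 1, 4, 5, 6, 0]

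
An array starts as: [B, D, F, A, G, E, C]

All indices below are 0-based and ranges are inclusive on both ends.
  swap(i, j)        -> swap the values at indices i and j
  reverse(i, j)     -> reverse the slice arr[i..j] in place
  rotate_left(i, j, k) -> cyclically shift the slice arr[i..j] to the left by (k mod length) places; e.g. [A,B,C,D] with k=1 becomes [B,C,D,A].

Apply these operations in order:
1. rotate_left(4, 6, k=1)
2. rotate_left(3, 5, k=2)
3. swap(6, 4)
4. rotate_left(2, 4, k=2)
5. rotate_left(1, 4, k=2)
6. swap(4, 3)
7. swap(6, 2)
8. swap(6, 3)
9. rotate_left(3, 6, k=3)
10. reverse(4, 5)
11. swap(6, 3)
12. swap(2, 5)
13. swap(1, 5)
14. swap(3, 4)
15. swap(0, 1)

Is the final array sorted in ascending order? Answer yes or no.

After 1 (rotate_left(4, 6, k=1)): [B, D, F, A, E, C, G]
After 2 (rotate_left(3, 5, k=2)): [B, D, F, C, A, E, G]
After 3 (swap(6, 4)): [B, D, F, C, G, E, A]
After 4 (rotate_left(2, 4, k=2)): [B, D, G, F, C, E, A]
After 5 (rotate_left(1, 4, k=2)): [B, F, C, D, G, E, A]
After 6 (swap(4, 3)): [B, F, C, G, D, E, A]
After 7 (swap(6, 2)): [B, F, A, G, D, E, C]
After 8 (swap(6, 3)): [B, F, A, C, D, E, G]
After 9 (rotate_left(3, 6, k=3)): [B, F, A, G, C, D, E]
After 10 (reverse(4, 5)): [B, F, A, G, D, C, E]
After 11 (swap(6, 3)): [B, F, A, E, D, C, G]
After 12 (swap(2, 5)): [B, F, C, E, D, A, G]
After 13 (swap(1, 5)): [B, A, C, E, D, F, G]
After 14 (swap(3, 4)): [B, A, C, D, E, F, G]
After 15 (swap(0, 1)): [A, B, C, D, E, F, G]

Answer: yes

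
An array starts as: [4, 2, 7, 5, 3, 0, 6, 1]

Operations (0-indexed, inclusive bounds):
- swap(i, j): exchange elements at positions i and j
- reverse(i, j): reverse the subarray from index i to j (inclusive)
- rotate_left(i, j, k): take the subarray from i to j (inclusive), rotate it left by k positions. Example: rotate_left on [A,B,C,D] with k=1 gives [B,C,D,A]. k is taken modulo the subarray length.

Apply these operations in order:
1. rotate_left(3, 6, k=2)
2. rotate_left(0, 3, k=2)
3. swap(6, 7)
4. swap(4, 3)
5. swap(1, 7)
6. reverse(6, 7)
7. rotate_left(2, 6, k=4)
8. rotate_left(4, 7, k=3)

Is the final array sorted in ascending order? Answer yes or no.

After 1 (rotate_left(3, 6, k=2)): [4, 2, 7, 0, 6, 5, 3, 1]
After 2 (rotate_left(0, 3, k=2)): [7, 0, 4, 2, 6, 5, 3, 1]
After 3 (swap(6, 7)): [7, 0, 4, 2, 6, 5, 1, 3]
After 4 (swap(4, 3)): [7, 0, 4, 6, 2, 5, 1, 3]
After 5 (swap(1, 7)): [7, 3, 4, 6, 2, 5, 1, 0]
After 6 (reverse(6, 7)): [7, 3, 4, 6, 2, 5, 0, 1]
After 7 (rotate_left(2, 6, k=4)): [7, 3, 0, 4, 6, 2, 5, 1]
After 8 (rotate_left(4, 7, k=3)): [7, 3, 0, 4, 1, 6, 2, 5]

Answer: no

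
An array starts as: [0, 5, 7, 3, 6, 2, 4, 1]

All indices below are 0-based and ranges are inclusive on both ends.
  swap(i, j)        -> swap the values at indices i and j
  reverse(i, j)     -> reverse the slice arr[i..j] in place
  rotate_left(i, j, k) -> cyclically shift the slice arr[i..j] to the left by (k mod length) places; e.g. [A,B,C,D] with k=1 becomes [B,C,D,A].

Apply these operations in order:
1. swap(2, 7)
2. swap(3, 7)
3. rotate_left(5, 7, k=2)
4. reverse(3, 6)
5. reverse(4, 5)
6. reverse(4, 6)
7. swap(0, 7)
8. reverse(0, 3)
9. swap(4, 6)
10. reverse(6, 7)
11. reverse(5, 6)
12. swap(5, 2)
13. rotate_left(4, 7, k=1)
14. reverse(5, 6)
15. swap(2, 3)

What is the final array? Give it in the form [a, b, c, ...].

After 1 (swap(2, 7)): [0, 5, 1, 3, 6, 2, 4, 7]
After 2 (swap(3, 7)): [0, 5, 1, 7, 6, 2, 4, 3]
After 3 (rotate_left(5, 7, k=2)): [0, 5, 1, 7, 6, 3, 2, 4]
After 4 (reverse(3, 6)): [0, 5, 1, 2, 3, 6, 7, 4]
After 5 (reverse(4, 5)): [0, 5, 1, 2, 6, 3, 7, 4]
After 6 (reverse(4, 6)): [0, 5, 1, 2, 7, 3, 6, 4]
After 7 (swap(0, 7)): [4, 5, 1, 2, 7, 3, 6, 0]
After 8 (reverse(0, 3)): [2, 1, 5, 4, 7, 3, 6, 0]
After 9 (swap(4, 6)): [2, 1, 5, 4, 6, 3, 7, 0]
After 10 (reverse(6, 7)): [2, 1, 5, 4, 6, 3, 0, 7]
After 11 (reverse(5, 6)): [2, 1, 5, 4, 6, 0, 3, 7]
After 12 (swap(5, 2)): [2, 1, 0, 4, 6, 5, 3, 7]
After 13 (rotate_left(4, 7, k=1)): [2, 1, 0, 4, 5, 3, 7, 6]
After 14 (reverse(5, 6)): [2, 1, 0, 4, 5, 7, 3, 6]
After 15 (swap(2, 3)): [2, 1, 4, 0, 5, 7, 3, 6]

Answer: [2, 1, 4, 0, 5, 7, 3, 6]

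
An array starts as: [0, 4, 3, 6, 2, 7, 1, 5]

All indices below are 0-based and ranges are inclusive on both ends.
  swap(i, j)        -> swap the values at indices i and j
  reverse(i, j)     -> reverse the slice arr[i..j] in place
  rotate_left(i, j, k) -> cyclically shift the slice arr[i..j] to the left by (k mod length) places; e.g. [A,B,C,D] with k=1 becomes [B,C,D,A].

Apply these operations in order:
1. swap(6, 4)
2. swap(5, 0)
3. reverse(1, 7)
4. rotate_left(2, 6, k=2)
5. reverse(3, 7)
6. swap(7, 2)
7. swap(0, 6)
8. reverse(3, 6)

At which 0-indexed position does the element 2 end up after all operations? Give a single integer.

Answer: 4

Derivation:
After 1 (swap(6, 4)): [0, 4, 3, 6, 1, 7, 2, 5]
After 2 (swap(5, 0)): [7, 4, 3, 6, 1, 0, 2, 5]
After 3 (reverse(1, 7)): [7, 5, 2, 0, 1, 6, 3, 4]
After 4 (rotate_left(2, 6, k=2)): [7, 5, 1, 6, 3, 2, 0, 4]
After 5 (reverse(3, 7)): [7, 5, 1, 4, 0, 2, 3, 6]
After 6 (swap(7, 2)): [7, 5, 6, 4, 0, 2, 3, 1]
After 7 (swap(0, 6)): [3, 5, 6, 4, 0, 2, 7, 1]
After 8 (reverse(3, 6)): [3, 5, 6, 7, 2, 0, 4, 1]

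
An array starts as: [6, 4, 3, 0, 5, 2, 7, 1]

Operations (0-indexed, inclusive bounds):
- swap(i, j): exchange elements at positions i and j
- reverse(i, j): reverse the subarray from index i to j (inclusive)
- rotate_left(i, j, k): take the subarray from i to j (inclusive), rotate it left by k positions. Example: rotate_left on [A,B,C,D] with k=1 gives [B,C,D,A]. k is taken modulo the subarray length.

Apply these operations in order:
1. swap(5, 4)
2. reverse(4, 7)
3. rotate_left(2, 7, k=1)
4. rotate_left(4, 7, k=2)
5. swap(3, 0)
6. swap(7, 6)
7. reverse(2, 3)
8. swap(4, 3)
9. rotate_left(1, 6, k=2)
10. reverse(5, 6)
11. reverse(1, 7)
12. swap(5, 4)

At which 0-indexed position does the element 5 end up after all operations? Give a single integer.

Answer: 5

Derivation:
After 1 (swap(5, 4)): [6, 4, 3, 0, 2, 5, 7, 1]
After 2 (reverse(4, 7)): [6, 4, 3, 0, 1, 7, 5, 2]
After 3 (rotate_left(2, 7, k=1)): [6, 4, 0, 1, 7, 5, 2, 3]
After 4 (rotate_left(4, 7, k=2)): [6, 4, 0, 1, 2, 3, 7, 5]
After 5 (swap(3, 0)): [1, 4, 0, 6, 2, 3, 7, 5]
After 6 (swap(7, 6)): [1, 4, 0, 6, 2, 3, 5, 7]
After 7 (reverse(2, 3)): [1, 4, 6, 0, 2, 3, 5, 7]
After 8 (swap(4, 3)): [1, 4, 6, 2, 0, 3, 5, 7]
After 9 (rotate_left(1, 6, k=2)): [1, 2, 0, 3, 5, 4, 6, 7]
After 10 (reverse(5, 6)): [1, 2, 0, 3, 5, 6, 4, 7]
After 11 (reverse(1, 7)): [1, 7, 4, 6, 5, 3, 0, 2]
After 12 (swap(5, 4)): [1, 7, 4, 6, 3, 5, 0, 2]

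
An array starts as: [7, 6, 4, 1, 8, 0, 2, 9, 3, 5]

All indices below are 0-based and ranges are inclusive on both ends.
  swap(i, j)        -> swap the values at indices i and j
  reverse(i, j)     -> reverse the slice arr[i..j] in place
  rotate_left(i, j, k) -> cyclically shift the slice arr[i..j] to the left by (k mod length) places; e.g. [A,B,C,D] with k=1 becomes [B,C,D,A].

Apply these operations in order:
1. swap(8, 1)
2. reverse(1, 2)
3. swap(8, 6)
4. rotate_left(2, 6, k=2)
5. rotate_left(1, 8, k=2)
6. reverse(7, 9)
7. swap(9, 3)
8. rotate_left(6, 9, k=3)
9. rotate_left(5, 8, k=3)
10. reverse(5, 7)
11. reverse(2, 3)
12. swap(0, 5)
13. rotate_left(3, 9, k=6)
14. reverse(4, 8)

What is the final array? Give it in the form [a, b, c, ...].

Answer: [3, 0, 4, 8, 5, 9, 7, 1, 6, 2]

Derivation:
After 1 (swap(8, 1)): [7, 3, 4, 1, 8, 0, 2, 9, 6, 5]
After 2 (reverse(1, 2)): [7, 4, 3, 1, 8, 0, 2, 9, 6, 5]
After 3 (swap(8, 6)): [7, 4, 3, 1, 8, 0, 6, 9, 2, 5]
After 4 (rotate_left(2, 6, k=2)): [7, 4, 8, 0, 6, 3, 1, 9, 2, 5]
After 5 (rotate_left(1, 8, k=2)): [7, 0, 6, 3, 1, 9, 2, 4, 8, 5]
After 6 (reverse(7, 9)): [7, 0, 6, 3, 1, 9, 2, 5, 8, 4]
After 7 (swap(9, 3)): [7, 0, 6, 4, 1, 9, 2, 5, 8, 3]
After 8 (rotate_left(6, 9, k=3)): [7, 0, 6, 4, 1, 9, 3, 2, 5, 8]
After 9 (rotate_left(5, 8, k=3)): [7, 0, 6, 4, 1, 5, 9, 3, 2, 8]
After 10 (reverse(5, 7)): [7, 0, 6, 4, 1, 3, 9, 5, 2, 8]
After 11 (reverse(2, 3)): [7, 0, 4, 6, 1, 3, 9, 5, 2, 8]
After 12 (swap(0, 5)): [3, 0, 4, 6, 1, 7, 9, 5, 2, 8]
After 13 (rotate_left(3, 9, k=6)): [3, 0, 4, 8, 6, 1, 7, 9, 5, 2]
After 14 (reverse(4, 8)): [3, 0, 4, 8, 5, 9, 7, 1, 6, 2]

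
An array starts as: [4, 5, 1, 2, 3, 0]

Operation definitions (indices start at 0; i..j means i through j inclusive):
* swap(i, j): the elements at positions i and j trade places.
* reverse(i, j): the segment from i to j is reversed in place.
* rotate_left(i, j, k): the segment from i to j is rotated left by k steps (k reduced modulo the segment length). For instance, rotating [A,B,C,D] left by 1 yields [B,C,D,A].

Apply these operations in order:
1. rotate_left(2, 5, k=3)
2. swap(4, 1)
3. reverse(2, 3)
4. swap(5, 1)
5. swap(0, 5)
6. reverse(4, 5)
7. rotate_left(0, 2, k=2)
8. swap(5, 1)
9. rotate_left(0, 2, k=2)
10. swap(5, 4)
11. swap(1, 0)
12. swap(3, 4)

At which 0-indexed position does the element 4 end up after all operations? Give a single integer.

Answer: 5

Derivation:
After 1 (rotate_left(2, 5, k=3)): [4, 5, 0, 1, 2, 3]
After 2 (swap(4, 1)): [4, 2, 0, 1, 5, 3]
After 3 (reverse(2, 3)): [4, 2, 1, 0, 5, 3]
After 4 (swap(5, 1)): [4, 3, 1, 0, 5, 2]
After 5 (swap(0, 5)): [2, 3, 1, 0, 5, 4]
After 6 (reverse(4, 5)): [2, 3, 1, 0, 4, 5]
After 7 (rotate_left(0, 2, k=2)): [1, 2, 3, 0, 4, 5]
After 8 (swap(5, 1)): [1, 5, 3, 0, 4, 2]
After 9 (rotate_left(0, 2, k=2)): [3, 1, 5, 0, 4, 2]
After 10 (swap(5, 4)): [3, 1, 5, 0, 2, 4]
After 11 (swap(1, 0)): [1, 3, 5, 0, 2, 4]
After 12 (swap(3, 4)): [1, 3, 5, 2, 0, 4]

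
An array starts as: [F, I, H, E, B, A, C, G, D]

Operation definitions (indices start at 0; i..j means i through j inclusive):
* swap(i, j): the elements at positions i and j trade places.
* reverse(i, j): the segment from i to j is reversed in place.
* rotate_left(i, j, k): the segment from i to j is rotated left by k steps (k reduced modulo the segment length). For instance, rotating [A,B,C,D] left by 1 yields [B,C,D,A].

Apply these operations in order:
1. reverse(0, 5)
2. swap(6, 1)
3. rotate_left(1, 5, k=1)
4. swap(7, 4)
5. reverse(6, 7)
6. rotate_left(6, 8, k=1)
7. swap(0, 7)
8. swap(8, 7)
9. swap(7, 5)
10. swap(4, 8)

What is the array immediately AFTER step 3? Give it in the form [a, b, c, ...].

After 1 (reverse(0, 5)): [A, B, E, H, I, F, C, G, D]
After 2 (swap(6, 1)): [A, C, E, H, I, F, B, G, D]
After 3 (rotate_left(1, 5, k=1)): [A, E, H, I, F, C, B, G, D]

Answer: [A, E, H, I, F, C, B, G, D]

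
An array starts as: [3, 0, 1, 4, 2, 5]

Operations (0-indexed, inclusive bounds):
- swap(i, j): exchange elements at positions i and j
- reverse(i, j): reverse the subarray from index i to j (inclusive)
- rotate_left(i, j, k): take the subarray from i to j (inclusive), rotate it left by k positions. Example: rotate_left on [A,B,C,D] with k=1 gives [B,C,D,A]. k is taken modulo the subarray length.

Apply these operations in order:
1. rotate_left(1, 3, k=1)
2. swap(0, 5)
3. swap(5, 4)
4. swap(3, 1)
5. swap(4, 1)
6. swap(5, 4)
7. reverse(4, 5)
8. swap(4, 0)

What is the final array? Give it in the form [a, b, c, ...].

After 1 (rotate_left(1, 3, k=1)): [3, 1, 4, 0, 2, 5]
After 2 (swap(0, 5)): [5, 1, 4, 0, 2, 3]
After 3 (swap(5, 4)): [5, 1, 4, 0, 3, 2]
After 4 (swap(3, 1)): [5, 0, 4, 1, 3, 2]
After 5 (swap(4, 1)): [5, 3, 4, 1, 0, 2]
After 6 (swap(5, 4)): [5, 3, 4, 1, 2, 0]
After 7 (reverse(4, 5)): [5, 3, 4, 1, 0, 2]
After 8 (swap(4, 0)): [0, 3, 4, 1, 5, 2]

Answer: [0, 3, 4, 1, 5, 2]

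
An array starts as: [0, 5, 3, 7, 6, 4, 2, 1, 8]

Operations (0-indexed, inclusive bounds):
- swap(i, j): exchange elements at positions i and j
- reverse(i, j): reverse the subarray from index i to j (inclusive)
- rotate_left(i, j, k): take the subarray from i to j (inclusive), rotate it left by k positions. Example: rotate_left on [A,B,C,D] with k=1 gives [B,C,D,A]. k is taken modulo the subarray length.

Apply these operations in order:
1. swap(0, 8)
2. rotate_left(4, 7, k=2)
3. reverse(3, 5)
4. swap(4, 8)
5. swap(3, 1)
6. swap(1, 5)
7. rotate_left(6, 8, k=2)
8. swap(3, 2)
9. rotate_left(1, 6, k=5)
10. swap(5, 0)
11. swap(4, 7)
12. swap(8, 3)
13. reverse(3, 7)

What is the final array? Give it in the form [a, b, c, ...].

After 1 (swap(0, 8)): [8, 5, 3, 7, 6, 4, 2, 1, 0]
After 2 (rotate_left(4, 7, k=2)): [8, 5, 3, 7, 2, 1, 6, 4, 0]
After 3 (reverse(3, 5)): [8, 5, 3, 1, 2, 7, 6, 4, 0]
After 4 (swap(4, 8)): [8, 5, 3, 1, 0, 7, 6, 4, 2]
After 5 (swap(3, 1)): [8, 1, 3, 5, 0, 7, 6, 4, 2]
After 6 (swap(1, 5)): [8, 7, 3, 5, 0, 1, 6, 4, 2]
After 7 (rotate_left(6, 8, k=2)): [8, 7, 3, 5, 0, 1, 2, 6, 4]
After 8 (swap(3, 2)): [8, 7, 5, 3, 0, 1, 2, 6, 4]
After 9 (rotate_left(1, 6, k=5)): [8, 2, 7, 5, 3, 0, 1, 6, 4]
After 10 (swap(5, 0)): [0, 2, 7, 5, 3, 8, 1, 6, 4]
After 11 (swap(4, 7)): [0, 2, 7, 5, 6, 8, 1, 3, 4]
After 12 (swap(8, 3)): [0, 2, 7, 4, 6, 8, 1, 3, 5]
After 13 (reverse(3, 7)): [0, 2, 7, 3, 1, 8, 6, 4, 5]

Answer: [0, 2, 7, 3, 1, 8, 6, 4, 5]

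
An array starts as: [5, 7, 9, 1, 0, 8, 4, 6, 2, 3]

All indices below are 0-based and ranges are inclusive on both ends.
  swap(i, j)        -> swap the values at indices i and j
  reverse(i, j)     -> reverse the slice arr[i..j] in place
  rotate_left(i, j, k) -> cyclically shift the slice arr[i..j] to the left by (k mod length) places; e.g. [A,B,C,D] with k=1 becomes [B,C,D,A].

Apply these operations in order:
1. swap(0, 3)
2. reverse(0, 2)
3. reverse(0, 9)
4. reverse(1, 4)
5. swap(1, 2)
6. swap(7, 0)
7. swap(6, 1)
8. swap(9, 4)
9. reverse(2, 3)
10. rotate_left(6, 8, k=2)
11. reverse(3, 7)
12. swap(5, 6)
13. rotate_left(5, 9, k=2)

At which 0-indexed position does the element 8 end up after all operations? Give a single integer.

Answer: 5

Derivation:
After 1 (swap(0, 3)): [1, 7, 9, 5, 0, 8, 4, 6, 2, 3]
After 2 (reverse(0, 2)): [9, 7, 1, 5, 0, 8, 4, 6, 2, 3]
After 3 (reverse(0, 9)): [3, 2, 6, 4, 8, 0, 5, 1, 7, 9]
After 4 (reverse(1, 4)): [3, 8, 4, 6, 2, 0, 5, 1, 7, 9]
After 5 (swap(1, 2)): [3, 4, 8, 6, 2, 0, 5, 1, 7, 9]
After 6 (swap(7, 0)): [1, 4, 8, 6, 2, 0, 5, 3, 7, 9]
After 7 (swap(6, 1)): [1, 5, 8, 6, 2, 0, 4, 3, 7, 9]
After 8 (swap(9, 4)): [1, 5, 8, 6, 9, 0, 4, 3, 7, 2]
After 9 (reverse(2, 3)): [1, 5, 6, 8, 9, 0, 4, 3, 7, 2]
After 10 (rotate_left(6, 8, k=2)): [1, 5, 6, 8, 9, 0, 7, 4, 3, 2]
After 11 (reverse(3, 7)): [1, 5, 6, 4, 7, 0, 9, 8, 3, 2]
After 12 (swap(5, 6)): [1, 5, 6, 4, 7, 9, 0, 8, 3, 2]
After 13 (rotate_left(5, 9, k=2)): [1, 5, 6, 4, 7, 8, 3, 2, 9, 0]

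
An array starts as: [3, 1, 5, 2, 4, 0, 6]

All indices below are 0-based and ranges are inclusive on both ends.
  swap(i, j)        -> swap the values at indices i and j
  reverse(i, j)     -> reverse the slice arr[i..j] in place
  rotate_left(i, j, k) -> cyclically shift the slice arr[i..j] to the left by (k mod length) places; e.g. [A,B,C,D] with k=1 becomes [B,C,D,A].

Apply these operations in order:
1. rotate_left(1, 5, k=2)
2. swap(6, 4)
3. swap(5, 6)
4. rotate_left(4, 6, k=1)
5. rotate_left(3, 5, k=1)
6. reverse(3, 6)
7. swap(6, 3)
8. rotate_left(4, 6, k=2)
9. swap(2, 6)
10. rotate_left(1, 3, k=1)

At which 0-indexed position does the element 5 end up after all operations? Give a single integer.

After 1 (rotate_left(1, 5, k=2)): [3, 2, 4, 0, 1, 5, 6]
After 2 (swap(6, 4)): [3, 2, 4, 0, 6, 5, 1]
After 3 (swap(5, 6)): [3, 2, 4, 0, 6, 1, 5]
After 4 (rotate_left(4, 6, k=1)): [3, 2, 4, 0, 1, 5, 6]
After 5 (rotate_left(3, 5, k=1)): [3, 2, 4, 1, 5, 0, 6]
After 6 (reverse(3, 6)): [3, 2, 4, 6, 0, 5, 1]
After 7 (swap(6, 3)): [3, 2, 4, 1, 0, 5, 6]
After 8 (rotate_left(4, 6, k=2)): [3, 2, 4, 1, 6, 0, 5]
After 9 (swap(2, 6)): [3, 2, 5, 1, 6, 0, 4]
After 10 (rotate_left(1, 3, k=1)): [3, 5, 1, 2, 6, 0, 4]

Answer: 1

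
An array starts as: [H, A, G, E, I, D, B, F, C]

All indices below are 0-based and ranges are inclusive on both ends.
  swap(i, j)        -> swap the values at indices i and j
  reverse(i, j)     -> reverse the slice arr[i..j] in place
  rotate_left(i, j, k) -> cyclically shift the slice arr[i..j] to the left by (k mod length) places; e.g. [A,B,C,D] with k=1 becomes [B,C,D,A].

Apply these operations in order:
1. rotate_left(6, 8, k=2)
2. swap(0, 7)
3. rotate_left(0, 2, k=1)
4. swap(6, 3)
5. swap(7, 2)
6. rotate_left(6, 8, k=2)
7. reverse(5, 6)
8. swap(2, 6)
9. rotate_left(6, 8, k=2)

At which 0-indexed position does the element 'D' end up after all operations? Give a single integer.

Answer: 2

Derivation:
After 1 (rotate_left(6, 8, k=2)): [H, A, G, E, I, D, C, B, F]
After 2 (swap(0, 7)): [B, A, G, E, I, D, C, H, F]
After 3 (rotate_left(0, 2, k=1)): [A, G, B, E, I, D, C, H, F]
After 4 (swap(6, 3)): [A, G, B, C, I, D, E, H, F]
After 5 (swap(7, 2)): [A, G, H, C, I, D, E, B, F]
After 6 (rotate_left(6, 8, k=2)): [A, G, H, C, I, D, F, E, B]
After 7 (reverse(5, 6)): [A, G, H, C, I, F, D, E, B]
After 8 (swap(2, 6)): [A, G, D, C, I, F, H, E, B]
After 9 (rotate_left(6, 8, k=2)): [A, G, D, C, I, F, B, H, E]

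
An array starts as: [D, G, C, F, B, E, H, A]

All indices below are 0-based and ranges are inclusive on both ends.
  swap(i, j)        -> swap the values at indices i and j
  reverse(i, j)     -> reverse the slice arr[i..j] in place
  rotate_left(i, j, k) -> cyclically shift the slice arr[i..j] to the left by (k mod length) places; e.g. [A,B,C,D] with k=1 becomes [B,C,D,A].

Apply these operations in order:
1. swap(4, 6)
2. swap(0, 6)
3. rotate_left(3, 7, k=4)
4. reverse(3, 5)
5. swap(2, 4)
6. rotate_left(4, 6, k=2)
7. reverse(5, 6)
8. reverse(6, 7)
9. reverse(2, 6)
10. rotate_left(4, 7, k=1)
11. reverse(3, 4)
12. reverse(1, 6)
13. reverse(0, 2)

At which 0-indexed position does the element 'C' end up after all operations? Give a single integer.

Answer: 1

Derivation:
After 1 (swap(4, 6)): [D, G, C, F, H, E, B, A]
After 2 (swap(0, 6)): [B, G, C, F, H, E, D, A]
After 3 (rotate_left(3, 7, k=4)): [B, G, C, A, F, H, E, D]
After 4 (reverse(3, 5)): [B, G, C, H, F, A, E, D]
After 5 (swap(2, 4)): [B, G, F, H, C, A, E, D]
After 6 (rotate_left(4, 6, k=2)): [B, G, F, H, E, C, A, D]
After 7 (reverse(5, 6)): [B, G, F, H, E, A, C, D]
After 8 (reverse(6, 7)): [B, G, F, H, E, A, D, C]
After 9 (reverse(2, 6)): [B, G, D, A, E, H, F, C]
After 10 (rotate_left(4, 7, k=1)): [B, G, D, A, H, F, C, E]
After 11 (reverse(3, 4)): [B, G, D, H, A, F, C, E]
After 12 (reverse(1, 6)): [B, C, F, A, H, D, G, E]
After 13 (reverse(0, 2)): [F, C, B, A, H, D, G, E]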